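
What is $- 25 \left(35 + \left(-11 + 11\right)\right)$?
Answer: $-875$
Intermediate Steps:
$- 25 \left(35 + \left(-11 + 11\right)\right) = - 25 \left(35 + 0\right) = \left(-25\right) 35 = -875$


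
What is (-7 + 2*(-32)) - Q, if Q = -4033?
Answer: 3962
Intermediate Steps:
(-7 + 2*(-32)) - Q = (-7 + 2*(-32)) - 1*(-4033) = (-7 - 64) + 4033 = -71 + 4033 = 3962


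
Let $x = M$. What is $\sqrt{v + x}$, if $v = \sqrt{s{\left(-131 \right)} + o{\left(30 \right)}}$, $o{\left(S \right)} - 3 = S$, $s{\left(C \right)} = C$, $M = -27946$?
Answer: $\sqrt{-27946 + 7 i \sqrt{2}} \approx 0.03 + 167.17 i$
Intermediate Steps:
$x = -27946$
$o{\left(S \right)} = 3 + S$
$v = 7 i \sqrt{2}$ ($v = \sqrt{-131 + \left(3 + 30\right)} = \sqrt{-131 + 33} = \sqrt{-98} = 7 i \sqrt{2} \approx 9.8995 i$)
$\sqrt{v + x} = \sqrt{7 i \sqrt{2} - 27946} = \sqrt{-27946 + 7 i \sqrt{2}}$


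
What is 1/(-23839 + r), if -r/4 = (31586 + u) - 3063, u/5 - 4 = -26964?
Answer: 1/401269 ≈ 2.4921e-6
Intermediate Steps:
u = -134800 (u = 20 + 5*(-26964) = 20 - 134820 = -134800)
r = 425108 (r = -4*((31586 - 134800) - 3063) = -4*(-103214 - 3063) = -4*(-106277) = 425108)
1/(-23839 + r) = 1/(-23839 + 425108) = 1/401269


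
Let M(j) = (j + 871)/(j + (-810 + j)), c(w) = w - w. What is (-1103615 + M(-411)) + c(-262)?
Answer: -450275035/408 ≈ -1.1036e+6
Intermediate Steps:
c(w) = 0
M(j) = (871 + j)/(-810 + 2*j)
(-1103615 + M(-411)) + c(-262) = (-1103615 + (871 - 411)/(2*(-405 - 411))) + 0 = (-1103615 + (½)*460/(-816)) + 0 = (-1103615 + (½)*(-1/816)*460) + 0 = (-1103615 - 115/408) + 0 = -450275035/408 + 0 = -450275035/408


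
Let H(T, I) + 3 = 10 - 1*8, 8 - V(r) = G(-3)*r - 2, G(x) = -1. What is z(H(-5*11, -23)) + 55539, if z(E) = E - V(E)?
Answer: 55529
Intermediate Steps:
V(r) = 10 + r (V(r) = 8 - (-r - 2) = 8 - (-2 - r) = 8 + (2 + r) = 10 + r)
H(T, I) = -1 (H(T, I) = -3 + (10 - 1*8) = -3 + (10 - 8) = -3 + 2 = -1)
z(E) = -10 (z(E) = E - (10 + E) = E + (-10 - E) = -10)
z(H(-5*11, -23)) + 55539 = -10 + 55539 = 55529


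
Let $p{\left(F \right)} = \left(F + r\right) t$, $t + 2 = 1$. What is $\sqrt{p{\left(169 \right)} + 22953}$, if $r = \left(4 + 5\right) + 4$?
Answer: $\sqrt{22771} \approx 150.9$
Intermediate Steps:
$t = -1$ ($t = -2 + 1 = -1$)
$r = 13$ ($r = 9 + 4 = 13$)
$p{\left(F \right)} = -13 - F$ ($p{\left(F \right)} = \left(F + 13\right) \left(-1\right) = \left(13 + F\right) \left(-1\right) = -13 - F$)
$\sqrt{p{\left(169 \right)} + 22953} = \sqrt{\left(-13 - 169\right) + 22953} = \sqrt{-182 + 22953} = \sqrt{22771}$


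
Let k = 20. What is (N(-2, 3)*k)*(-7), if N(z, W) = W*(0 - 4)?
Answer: 1680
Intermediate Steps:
N(z, W) = -4*W (N(z, W) = W*(-4) = -4*W)
(N(-2, 3)*k)*(-7) = (-4*3*20)*(-7) = -12*20*(-7) = -240*(-7) = 1680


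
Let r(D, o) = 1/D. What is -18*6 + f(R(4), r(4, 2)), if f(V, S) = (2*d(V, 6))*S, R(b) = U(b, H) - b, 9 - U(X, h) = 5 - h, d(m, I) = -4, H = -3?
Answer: -110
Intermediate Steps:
U(X, h) = 4 + h (U(X, h) = 9 - (5 - h) = 9 + (-5 + h) = 4 + h)
R(b) = 1 - b (R(b) = (4 - 3) - b = 1 - b)
f(V, S) = -8*S (f(V, S) = (2*(-4))*S = -8*S)
-18*6 + f(R(4), r(4, 2)) = -18*6 - 8/4 = -108 - 8*¼ = -108 - 2 = -110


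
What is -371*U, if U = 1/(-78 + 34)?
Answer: 371/44 ≈ 8.4318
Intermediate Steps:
U = -1/44 (U = 1/(-44) = -1/44 ≈ -0.022727)
-371*U = -371*(-1/44) = 371/44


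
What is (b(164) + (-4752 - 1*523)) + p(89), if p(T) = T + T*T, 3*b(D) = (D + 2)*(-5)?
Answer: 7375/3 ≈ 2458.3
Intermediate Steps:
b(D) = -10/3 - 5*D/3 (b(D) = ((D + 2)*(-5))/3 = ((2 + D)*(-5))/3 = (-10 - 5*D)/3 = -10/3 - 5*D/3)
p(T) = T + T**2
(b(164) + (-4752 - 1*523)) + p(89) = ((-10/3 - 5/3*164) + (-4752 - 1*523)) + 89*(1 + 89) = ((-10/3 - 820/3) + (-4752 - 523)) + 89*90 = (-830/3 - 5275) + 8010 = -16655/3 + 8010 = 7375/3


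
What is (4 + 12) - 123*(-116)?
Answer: 14284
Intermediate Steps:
(4 + 12) - 123*(-116) = 16 + 14268 = 14284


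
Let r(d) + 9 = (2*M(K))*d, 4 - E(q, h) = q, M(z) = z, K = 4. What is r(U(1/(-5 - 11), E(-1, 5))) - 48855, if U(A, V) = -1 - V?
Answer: -48912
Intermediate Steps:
E(q, h) = 4 - q
r(d) = -9 + 8*d (r(d) = -9 + (2*4)*d = -9 + 8*d)
r(U(1/(-5 - 11), E(-1, 5))) - 48855 = (-9 + 8*(-1 - (4 - 1*(-1)))) - 48855 = (-9 + 8*(-1 - (4 + 1))) - 48855 = (-9 + 8*(-1 - 1*5)) - 48855 = (-9 + 8*(-1 - 5)) - 48855 = (-9 + 8*(-6)) - 48855 = (-9 - 48) - 48855 = -57 - 48855 = -48912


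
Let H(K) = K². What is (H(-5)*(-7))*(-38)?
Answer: 6650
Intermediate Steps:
(H(-5)*(-7))*(-38) = ((-5)²*(-7))*(-38) = (25*(-7))*(-38) = -175*(-38) = 6650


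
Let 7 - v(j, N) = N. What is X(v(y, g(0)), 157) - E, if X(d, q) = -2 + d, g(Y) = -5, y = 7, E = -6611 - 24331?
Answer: 30952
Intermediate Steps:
E = -30942
v(j, N) = 7 - N
X(v(y, g(0)), 157) - E = (-2 + (7 - 1*(-5))) - 1*(-30942) = (-2 + (7 + 5)) + 30942 = (-2 + 12) + 30942 = 10 + 30942 = 30952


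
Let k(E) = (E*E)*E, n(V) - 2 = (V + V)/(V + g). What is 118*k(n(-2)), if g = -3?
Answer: 323792/125 ≈ 2590.3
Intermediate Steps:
n(V) = 2 + 2*V/(-3 + V) (n(V) = 2 + (V + V)/(V - 3) = 2 + (2*V)/(-3 + V) = 2 + 2*V/(-3 + V))
k(E) = E³ (k(E) = E²*E = E³)
118*k(n(-2)) = 118*(2*(-3 + 2*(-2))/(-3 - 2))³ = 118*(2*(-3 - 4)/(-5))³ = 118*(2*(-⅕)*(-7))³ = 118*(14/5)³ = 118*(2744/125) = 323792/125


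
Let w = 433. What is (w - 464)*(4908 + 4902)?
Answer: -304110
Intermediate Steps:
(w - 464)*(4908 + 4902) = (433 - 464)*(4908 + 4902) = -31*9810 = -304110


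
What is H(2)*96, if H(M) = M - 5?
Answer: -288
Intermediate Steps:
H(M) = -5 + M
H(2)*96 = (-5 + 2)*96 = -3*96 = -288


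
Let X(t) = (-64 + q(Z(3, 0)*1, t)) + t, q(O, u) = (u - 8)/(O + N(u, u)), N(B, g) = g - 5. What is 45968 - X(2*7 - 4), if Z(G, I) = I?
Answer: 230108/5 ≈ 46022.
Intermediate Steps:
N(B, g) = -5 + g
q(O, u) = (-8 + u)/(-5 + O + u) (q(O, u) = (u - 8)/(O + (-5 + u)) = (-8 + u)/(-5 + O + u))
X(t) = -64 + t + (-8 + t)/(-5 + t) (X(t) = (-64 + (-8 + t)/(-5 + 0*1 + t)) + t = (-64 + (-8 + t)/(-5 + 0 + t)) + t = (-64 + (-8 + t)/(-5 + t)) + t = -64 + t + (-8 + t)/(-5 + t))
45968 - X(2*7 - 4) = 45968 - (312 + (2*7 - 4)**2 - 68*(2*7 - 4))/(-5 + (2*7 - 4)) = 45968 - (312 + (14 - 4)**2 - 68*(14 - 4))/(-5 + (14 - 4)) = 45968 - (312 + 10**2 - 68*10)/(-5 + 10) = 45968 - (312 + 100 - 680)/5 = 45968 - (-268)/5 = 45968 - 1*(-268/5) = 45968 + 268/5 = 230108/5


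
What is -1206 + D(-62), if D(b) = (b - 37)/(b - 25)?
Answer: -34941/29 ≈ -1204.9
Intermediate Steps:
D(b) = (-37 + b)/(-25 + b)
-1206 + D(-62) = -1206 + (-37 - 62)/(-25 - 62) = -1206 - 99/(-87) = -1206 - 1/87*(-99) = -1206 + 33/29 = -34941/29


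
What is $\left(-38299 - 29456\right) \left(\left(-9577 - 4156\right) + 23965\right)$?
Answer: $-693269160$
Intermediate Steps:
$\left(-38299 - 29456\right) \left(\left(-9577 - 4156\right) + 23965\right) = - 67755 \left(\left(-9577 - 4156\right) + 23965\right) = - 67755 \left(-13733 + 23965\right) = \left(-67755\right) 10232 = -693269160$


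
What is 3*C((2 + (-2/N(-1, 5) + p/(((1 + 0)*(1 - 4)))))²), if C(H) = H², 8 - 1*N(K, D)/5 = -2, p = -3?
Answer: 89959728/390625 ≈ 230.30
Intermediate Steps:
N(K, D) = 50 (N(K, D) = 40 - 5*(-2) = 40 + 10 = 50)
3*C((2 + (-2/N(-1, 5) + p/(((1 + 0)*(1 - 4)))))²) = 3*((2 + (-2/50 - 3*1/((1 + 0)*(1 - 4))))²)² = 3*((2 + (-2*1/50 - 3/(1*(-3))))²)² = 3*((2 + (-1/25 - 3/(-3)))²)² = 3*((2 + (-1/25 - 3*(-⅓)))²)² = 3*((2 + (-1/25 + 1))²)² = 3*((2 + 24/25)²)² = 3*((74/25)²)² = 3*(5476/625)² = 3*(29986576/390625) = 89959728/390625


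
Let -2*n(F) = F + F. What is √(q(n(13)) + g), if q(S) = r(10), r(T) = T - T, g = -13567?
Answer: I*√13567 ≈ 116.48*I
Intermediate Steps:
n(F) = -F (n(F) = -(F + F)/2 = -F)
r(T) = 0
q(S) = 0
√(q(n(13)) + g) = √(0 - 13567) = √(-13567) = I*√13567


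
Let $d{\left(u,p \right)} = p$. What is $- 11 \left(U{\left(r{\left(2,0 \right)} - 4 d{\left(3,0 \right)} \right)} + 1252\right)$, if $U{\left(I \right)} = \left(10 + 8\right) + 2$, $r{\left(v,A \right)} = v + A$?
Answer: $-13992$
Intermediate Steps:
$r{\left(v,A \right)} = A + v$
$U{\left(I \right)} = 20$ ($U{\left(I \right)} = 18 + 2 = 20$)
$- 11 \left(U{\left(r{\left(2,0 \right)} - 4 d{\left(3,0 \right)} \right)} + 1252\right) = - 11 \left(20 + 1252\right) = \left(-11\right) 1272 = -13992$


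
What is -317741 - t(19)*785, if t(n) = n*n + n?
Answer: -616041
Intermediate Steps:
t(n) = n + n² (t(n) = n² + n = n + n²)
-317741 - t(19)*785 = -317741 - 19*(1 + 19)*785 = -317741 - 19*20*785 = -317741 - 380*785 = -317741 - 1*298300 = -317741 - 298300 = -616041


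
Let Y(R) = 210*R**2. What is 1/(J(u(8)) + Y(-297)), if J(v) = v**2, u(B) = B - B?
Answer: 1/18523890 ≈ 5.3984e-8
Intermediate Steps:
u(B) = 0
1/(J(u(8)) + Y(-297)) = 1/(0**2 + 210*(-297)**2) = 1/(0 + 210*88209) = 1/(0 + 18523890) = 1/18523890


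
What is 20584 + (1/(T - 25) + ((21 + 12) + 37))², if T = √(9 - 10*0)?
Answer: 12331177/484 ≈ 25478.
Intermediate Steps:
T = 3 (T = √(9 + 0) = √9 = 3)
20584 + (1/(T - 25) + ((21 + 12) + 37))² = 20584 + (1/(3 - 25) + ((21 + 12) + 37))² = 20584 + (1/(-22) + (33 + 37))² = 20584 + (-1/22 + 70)² = 20584 + (1539/22)² = 20584 + 2368521/484 = 12331177/484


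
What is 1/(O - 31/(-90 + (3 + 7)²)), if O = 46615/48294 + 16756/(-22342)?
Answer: -1348730685/3890742541 ≈ -0.34665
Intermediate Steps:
O = 116129033/539492274 (O = 46615*(1/48294) + 16756*(-1/22342) = 46615/48294 - 8378/11171 = 116129033/539492274 ≈ 0.21526)
1/(O - 31/(-90 + (3 + 7)²)) = 1/(116129033/539492274 - 31/(-90 + (3 + 7)²)) = 1/(116129033/539492274 - 31/(-90 + 10²)) = 1/(116129033/539492274 - 31/(-90 + 100)) = 1/(116129033/539492274 - 31/10) = 1/(-3890742541/1348730685) = -1348730685/3890742541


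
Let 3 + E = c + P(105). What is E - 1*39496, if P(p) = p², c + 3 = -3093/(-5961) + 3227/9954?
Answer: -80459780089/2825514 ≈ -28476.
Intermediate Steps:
c = -6094453/2825514 (c = -3 + (-3093/(-5961) + 3227/9954) = -3 + (-3093*(-1/5961) + 3227*(1/9954)) = -3 + (1031/1987 + 461/1422) = -3 + 2382089/2825514 = -6094453/2825514 ≈ -2.1569)
E = 31136720855/2825514 (E = -3 + (-6094453/2825514 + 105²) = -3 + (-6094453/2825514 + 11025) = -3 + 31145197397/2825514 = 31136720855/2825514 ≈ 11020.)
E - 1*39496 = 31136720855/2825514 - 1*39496 = 31136720855/2825514 - 39496 = -80459780089/2825514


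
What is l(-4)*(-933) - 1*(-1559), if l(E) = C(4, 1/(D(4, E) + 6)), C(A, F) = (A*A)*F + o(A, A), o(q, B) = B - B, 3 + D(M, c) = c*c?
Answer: 14693/19 ≈ 773.32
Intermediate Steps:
D(M, c) = -3 + c**2 (D(M, c) = -3 + c*c = -3 + c**2)
o(q, B) = 0
C(A, F) = F*A**2 (C(A, F) = (A*A)*F + 0 = A**2*F + 0 = F*A**2 + 0 = F*A**2)
l(E) = 16/(3 + E**2) (l(E) = 4**2/((-3 + E**2) + 6) = 16/(3 + E**2))
l(-4)*(-933) - 1*(-1559) = (16/(3 + (-4)**2))*(-933) - 1*(-1559) = (16/(3 + 16))*(-933) + 1559 = (16/19)*(-933) + 1559 = -14928/19 + 1559 = 14693/19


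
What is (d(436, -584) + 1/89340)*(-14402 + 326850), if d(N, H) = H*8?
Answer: -32603673767648/22335 ≈ -1.4598e+9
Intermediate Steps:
d(N, H) = 8*H
(d(436, -584) + 1/89340)*(-14402 + 326850) = (8*(-584) + 1/89340)*(-14402 + 326850) = (-4672 + 1/89340)*312448 = -417396479/89340*312448 = -32603673767648/22335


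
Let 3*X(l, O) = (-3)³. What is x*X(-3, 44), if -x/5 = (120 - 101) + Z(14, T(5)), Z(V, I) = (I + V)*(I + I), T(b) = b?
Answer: 9405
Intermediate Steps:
X(l, O) = -9 (X(l, O) = (⅓)*(-3)³ = (⅓)*(-27) = -9)
Z(V, I) = 2*I*(I + V) (Z(V, I) = (I + V)*(2*I) = 2*I*(I + V))
x = -1045 (x = -5*((120 - 101) + 2*5*(5 + 14)) = -5*(19 + 2*5*19) = -5*(19 + 190) = -5*209 = -1045)
x*X(-3, 44) = -1045*(-9) = 9405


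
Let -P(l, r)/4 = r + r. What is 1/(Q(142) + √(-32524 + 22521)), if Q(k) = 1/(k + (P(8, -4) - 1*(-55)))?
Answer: 229/524567324 - 52441*I*√10003/524567324 ≈ 4.3655e-7 - 0.0099985*I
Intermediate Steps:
P(l, r) = -8*r (P(l, r) = -4*(r + r) = -8*r)
Q(k) = 1/(87 + k) (Q(k) = 1/(k + (-8*(-4) - 1*(-55))) = 1/(k + (32 + 55)) = 1/(k + 87) = 1/(87 + k))
1/(Q(142) + √(-32524 + 22521)) = 1/(1/(87 + 142) + √(-32524 + 22521)) = 1/(1/229 + √(-10003)) = 1/(1/229 + I*√10003)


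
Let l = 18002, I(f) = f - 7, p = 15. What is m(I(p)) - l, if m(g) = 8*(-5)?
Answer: -18042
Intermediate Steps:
I(f) = -7 + f
m(g) = -40
m(I(p)) - l = -40 - 1*18002 = -40 - 18002 = -18042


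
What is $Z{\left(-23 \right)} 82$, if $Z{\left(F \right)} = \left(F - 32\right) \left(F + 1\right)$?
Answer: $99220$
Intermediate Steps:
$Z{\left(F \right)} = \left(1 + F\right) \left(-32 + F\right)$ ($Z{\left(F \right)} = \left(-32 + F\right) \left(1 + F\right) = \left(1 + F\right) \left(-32 + F\right)$)
$Z{\left(-23 \right)} 82 = \left(-32 + \left(-23\right)^{2} - -713\right) 82 = \left(-32 + 529 + 713\right) 82 = 1210 \cdot 82 = 99220$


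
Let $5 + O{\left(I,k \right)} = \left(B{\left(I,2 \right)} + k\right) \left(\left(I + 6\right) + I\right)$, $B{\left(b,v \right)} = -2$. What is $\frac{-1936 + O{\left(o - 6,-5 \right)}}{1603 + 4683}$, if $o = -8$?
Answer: $- \frac{1787}{6286} \approx -0.28428$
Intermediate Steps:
$O{\left(I,k \right)} = -5 + \left(-2 + k\right) \left(6 + 2 I\right)$ ($O{\left(I,k \right)} = -5 + \left(-2 + k\right) \left(\left(I + 6\right) + I\right) = -5 + \left(-2 + k\right) \left(\left(6 + I\right) + I\right) = -5 + \left(-2 + k\right) \left(6 + 2 I\right)$)
$\frac{-1936 + O{\left(o - 6,-5 \right)}}{1603 + 4683} = \frac{-1936 + \left(-17 - 4 \left(-8 - 6\right) + 6 \left(-5\right) + 2 \left(-8 - 6\right) \left(-5\right)\right)}{1603 + 4683} = \frac{-1936 - \left(47 + 4 \left(-8 - 6\right) - 2 \left(-8 - 6\right) \left(-5\right)\right)}{6286} = \left(-1936 - \left(-9 - 140\right)\right) \frac{1}{6286} = \left(-1936 + \left(-17 + 56 - 30 + 140\right)\right) \frac{1}{6286} = \left(-1936 + 149\right) \frac{1}{6286} = \left(-1787\right) \frac{1}{6286} = - \frac{1787}{6286}$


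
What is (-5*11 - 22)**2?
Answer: 5929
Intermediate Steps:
(-5*11 - 22)**2 = (-55 - 22)**2 = (-77)**2 = 5929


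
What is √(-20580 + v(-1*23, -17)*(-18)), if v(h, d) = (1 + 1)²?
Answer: 2*I*√5163 ≈ 143.71*I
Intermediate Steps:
v(h, d) = 4 (v(h, d) = 2² = 4)
√(-20580 + v(-1*23, -17)*(-18)) = √(-20580 + 4*(-18)) = √(-20580 - 72) = √(-20652) = 2*I*√5163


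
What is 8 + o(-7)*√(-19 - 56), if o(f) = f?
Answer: 8 - 35*I*√3 ≈ 8.0 - 60.622*I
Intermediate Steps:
8 + o(-7)*√(-19 - 56) = 8 - 7*√(-19 - 56) = 8 - 35*I*√3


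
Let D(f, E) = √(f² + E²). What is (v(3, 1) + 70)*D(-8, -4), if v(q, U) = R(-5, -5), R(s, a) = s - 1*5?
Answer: 240*√5 ≈ 536.66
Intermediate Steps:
R(s, a) = -5 + s (R(s, a) = s - 5 = -5 + s)
v(q, U) = -10 (v(q, U) = -5 - 5 = -10)
D(f, E) = √(E² + f²)
(v(3, 1) + 70)*D(-8, -4) = (-10 + 70)*√((-4)² + (-8)²) = 60*√(16 + 64) = 60*√80 = 60*(4*√5) = 240*√5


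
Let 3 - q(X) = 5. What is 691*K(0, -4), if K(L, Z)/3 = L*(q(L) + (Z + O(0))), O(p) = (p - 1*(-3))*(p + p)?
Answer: 0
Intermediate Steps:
q(X) = -2 (q(X) = 3 - 1*5 = 3 - 5 = -2)
O(p) = 2*p*(3 + p) (O(p) = (p + 3)*(2*p) = (3 + p)*(2*p) = 2*p*(3 + p))
K(L, Z) = 3*L*(-2 + Z) (K(L, Z) = 3*(L*(-2 + (Z + 2*0*(3 + 0)))) = 3*(L*(-2 + (Z + 2*0*3))) = 3*(L*(-2 + (Z + 0))) = 3*(L*(-2 + Z)) = 3*L*(-2 + Z))
691*K(0, -4) = 691*(3*0*(-2 - 4)) = 691*(3*0*(-6)) = 691*0 = 0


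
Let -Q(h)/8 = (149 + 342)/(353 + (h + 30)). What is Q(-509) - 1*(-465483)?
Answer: 29327393/63 ≈ 4.6551e+5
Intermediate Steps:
Q(h) = -3928/(383 + h) (Q(h) = -8*(149 + 342)/(353 + (h + 30)) = -3928/(353 + (30 + h)) = -3928/(383 + h))
Q(-509) - 1*(-465483) = -3928/(383 - 509) - 1*(-465483) = -3928/(-126) + 465483 = -3928*(-1/126) + 465483 = 1964/63 + 465483 = 29327393/63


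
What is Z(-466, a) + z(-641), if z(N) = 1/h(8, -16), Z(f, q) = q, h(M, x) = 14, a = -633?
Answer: -8861/14 ≈ -632.93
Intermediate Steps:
z(N) = 1/14
Z(-466, a) + z(-641) = -633 + 1/14 = -8861/14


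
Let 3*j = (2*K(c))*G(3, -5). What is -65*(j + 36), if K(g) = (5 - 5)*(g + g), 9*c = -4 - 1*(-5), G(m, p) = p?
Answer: -2340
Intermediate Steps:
c = ⅑ (c = (-4 - 1*(-5))/9 = (-4 + 5)/9 = (⅑)*1 = ⅑ ≈ 0.11111)
K(g) = 0 (K(g) = 0*(2*g) = 0)
j = 0 (j = ((2*0)*(-5))/3 = (0*(-5))/3 = (⅓)*0 = 0)
-65*(j + 36) = -65*(0 + 36) = -65*36 = -2340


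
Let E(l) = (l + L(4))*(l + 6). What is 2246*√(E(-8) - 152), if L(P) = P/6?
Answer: 4492*I*√309/3 ≈ 26321.0*I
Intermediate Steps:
L(P) = P/6 (L(P) = P*(⅙) = P/6)
E(l) = (6 + l)*(⅔ + l) (E(l) = (l + (⅙)*4)*(l + 6) = (l + ⅔)*(6 + l) = (⅔ + l)*(6 + l) = (6 + l)*(⅔ + l))
2246*√(E(-8) - 152) = 2246*√((4 + (-8)² + (20/3)*(-8)) - 152) = 2246*√((4 + 64 - 160/3) - 152) = 2246*√(44/3 - 152) = 2246*√(-412/3) = 2246*(2*I*√309/3) = 4492*I*√309/3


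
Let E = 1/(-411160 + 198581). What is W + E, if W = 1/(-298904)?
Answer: -511483/63540713416 ≈ -8.0497e-6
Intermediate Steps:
E = -1/212579 (E = 1/(-212579) = -1/212579 ≈ -4.7041e-6)
W = -1/298904 ≈ -3.3456e-6
W + E = -1/298904 - 1/212579 = -511483/63540713416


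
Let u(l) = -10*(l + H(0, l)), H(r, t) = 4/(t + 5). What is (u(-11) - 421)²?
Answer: 833569/9 ≈ 92619.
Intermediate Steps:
H(r, t) = 4/(5 + t)
u(l) = -40/(5 + l) - 10*l (u(l) = -10*(l + 4/(5 + l)) = -40/(5 + l) - 10*l)
(u(-11) - 421)² = (10*(-4 - 1*(-11)*(5 - 11))/(5 - 11) - 421)² = (10*(-4 - 1*(-11)*(-6))/(-6) - 421)² = (10*(-⅙)*(-4 - 66) - 421)² = (10*(-⅙)*(-70) - 421)² = (350/3 - 421)² = (-913/3)² = 833569/9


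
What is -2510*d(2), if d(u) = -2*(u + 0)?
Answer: 10040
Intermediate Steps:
d(u) = -2*u
-2510*d(2) = -(-5020)*2 = -2510*(-4) = 10040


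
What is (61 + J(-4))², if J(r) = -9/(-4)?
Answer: 64009/16 ≈ 4000.6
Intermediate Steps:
J(r) = 9/4 (J(r) = -9*(-¼) = 9/4)
(61 + J(-4))² = (61 + 9/4)² = (253/4)² = 64009/16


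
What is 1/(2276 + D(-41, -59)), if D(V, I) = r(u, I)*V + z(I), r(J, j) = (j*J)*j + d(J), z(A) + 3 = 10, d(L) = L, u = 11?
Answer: -1/1568099 ≈ -6.3771e-7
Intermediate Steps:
z(A) = 7 (z(A) = -3 + 10 = 7)
r(J, j) = J + J*j² (r(J, j) = (j*J)*j + J = (J*j)*j + J = J*j² + J = J + J*j²)
D(V, I) = 7 + V*(11 + 11*I²) (D(V, I) = (11*(1 + I²))*V + 7 = (11 + 11*I²)*V + 7 = V*(11 + 11*I²) + 7 = 7 + V*(11 + 11*I²))
1/(2276 + D(-41, -59)) = 1/(2276 + (7 + 11*(-41)*(1 + (-59)²))) = 1/(2276 + (7 + 11*(-41)*(1 + 3481))) = 1/(2276 + (7 + 11*(-41)*3482)) = 1/(2276 + (7 - 1570382)) = 1/(2276 - 1570375) = 1/(-1568099) = -1/1568099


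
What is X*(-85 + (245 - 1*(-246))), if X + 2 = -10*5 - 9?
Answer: -24766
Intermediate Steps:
X = -61 (X = -2 + (-10*5 - 9) = -2 + (-50 - 9) = -2 - 59 = -61)
X*(-85 + (245 - 1*(-246))) = -61*(-85 + (245 - 1*(-246))) = -61*(-85 + (245 + 246)) = -61*(-85 + 491) = -61*406 = -24766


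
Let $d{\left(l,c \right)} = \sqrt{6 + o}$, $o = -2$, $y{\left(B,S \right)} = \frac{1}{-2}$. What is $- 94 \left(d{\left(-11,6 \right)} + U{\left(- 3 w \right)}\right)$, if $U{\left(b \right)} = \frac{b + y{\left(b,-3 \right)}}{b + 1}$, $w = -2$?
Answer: $- \frac{1833}{7} \approx -261.86$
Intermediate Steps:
$y{\left(B,S \right)} = - \frac{1}{2}$
$d{\left(l,c \right)} = 2$ ($d{\left(l,c \right)} = \sqrt{6 - 2} = \sqrt{4} = 2$)
$U{\left(b \right)} = \frac{- \frac{1}{2} + b}{1 + b}$ ($U{\left(b \right)} = \frac{b - \frac{1}{2}}{b + 1} = \frac{- \frac{1}{2} + b}{1 + b}$)
$- 94 \left(d{\left(-11,6 \right)} + U{\left(- 3 w \right)}\right) = - 94 \left(2 + \frac{- \frac{1}{2} - -6}{1 - -6}\right) = - 94 \left(2 + \frac{- \frac{1}{2} + 6}{1 + 6}\right) = - 94 \left(2 + \frac{1}{7} \cdot \frac{11}{2}\right) = - 94 \left(2 + \frac{11}{14}\right) = \left(-94\right) \frac{39}{14} = - \frac{1833}{7}$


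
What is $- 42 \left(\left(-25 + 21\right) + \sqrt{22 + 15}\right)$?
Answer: $168 - 42 \sqrt{37} \approx -87.476$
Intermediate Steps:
$- 42 \left(\left(-25 + 21\right) + \sqrt{22 + 15}\right) = - 42 \left(-4 + \sqrt{37}\right) = 168 - 42 \sqrt{37}$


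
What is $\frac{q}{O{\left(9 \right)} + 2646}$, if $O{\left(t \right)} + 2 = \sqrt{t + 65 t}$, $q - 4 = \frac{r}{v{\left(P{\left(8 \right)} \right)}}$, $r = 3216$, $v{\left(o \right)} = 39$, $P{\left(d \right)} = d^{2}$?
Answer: $\frac{1485928}{45435923} - \frac{1686 \sqrt{66}}{45435923} \approx 0.032402$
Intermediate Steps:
$q = \frac{1124}{13}$ ($q = 4 + \frac{3216}{39} = 4 + 3216 \cdot \frac{1}{39} = 4 + \frac{1072}{13} = \frac{1124}{13} \approx 86.462$)
$O{\left(t \right)} = -2 + \sqrt{66} \sqrt{t}$ ($O{\left(t \right)} = -2 + \sqrt{t + 65 t} = -2 + \sqrt{66 t} = -2 + \sqrt{66} \sqrt{t}$)
$\frac{q}{O{\left(9 \right)} + 2646} = \frac{1124}{13 \left(\left(-2 + \sqrt{66} \sqrt{9}\right) + 2646\right)} = \frac{1124}{13 \left(\left(-2 + \sqrt{66} \cdot 3\right) + 2646\right)} = \frac{1124}{13 \left(\left(-2 + 3 \sqrt{66}\right) + 2646\right)} = \frac{1124}{13 \left(2644 + 3 \sqrt{66}\right)}$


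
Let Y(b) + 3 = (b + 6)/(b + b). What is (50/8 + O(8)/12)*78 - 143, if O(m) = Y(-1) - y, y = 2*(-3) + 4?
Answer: 1287/4 ≈ 321.75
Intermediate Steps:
Y(b) = -3 + (6 + b)/(2*b) (Y(b) = -3 + (b + 6)/(b + b) = -3 + (6 + b)/((2*b)) = -3 + (6 + b)*(1/(2*b)) = -3 + (6 + b)/(2*b))
y = -2 (y = -6 + 4 = -2)
O(m) = -7/2 (O(m) = (-5/2 + 3/(-1)) - 1*(-2) = (-5/2 + 3*(-1)) + 2 = (-5/2 - 3) + 2 = -11/2 + 2 = -7/2)
(50/8 + O(8)/12)*78 - 143 = (50/8 - 7/2/12)*78 - 143 = (50*(1/8) - 7/2*1/12)*78 - 143 = (25/4 - 7/24)*78 - 143 = (143/24)*78 - 143 = 1859/4 - 143 = 1287/4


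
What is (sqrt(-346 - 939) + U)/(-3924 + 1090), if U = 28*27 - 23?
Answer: -733/2834 - I*sqrt(1285)/2834 ≈ -0.25865 - 0.012649*I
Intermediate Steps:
U = 733 (U = 756 - 23 = 733)
(sqrt(-346 - 939) + U)/(-3924 + 1090) = (sqrt(-346 - 939) + 733)/(-3924 + 1090) = (sqrt(-1285) + 733)/(-2834) = (I*sqrt(1285) + 733)*(-1/2834) = (733 + I*sqrt(1285))*(-1/2834) = -733/2834 - I*sqrt(1285)/2834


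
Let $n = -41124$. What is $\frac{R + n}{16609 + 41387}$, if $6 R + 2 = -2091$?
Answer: $- \frac{248837}{347976} \approx -0.7151$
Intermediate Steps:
$R = - \frac{2093}{6}$ ($R = - \frac{1}{3} + \frac{1}{6} \left(-2091\right) = - \frac{1}{3} - \frac{697}{2} = - \frac{2093}{6} \approx -348.83$)
$\frac{R + n}{16609 + 41387} = \frac{- \frac{2093}{6} - 41124}{16609 + 41387} = - \frac{248837}{6 \cdot 57996} = \left(- \frac{248837}{6}\right) \frac{1}{57996} = - \frac{248837}{347976}$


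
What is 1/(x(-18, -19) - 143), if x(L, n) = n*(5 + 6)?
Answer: -1/352 ≈ -0.0028409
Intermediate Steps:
x(L, n) = 11*n (x(L, n) = n*11 = 11*n)
1/(x(-18, -19) - 143) = 1/(11*(-19) - 143) = 1/(-209 - 143) = 1/(-352) = -1/352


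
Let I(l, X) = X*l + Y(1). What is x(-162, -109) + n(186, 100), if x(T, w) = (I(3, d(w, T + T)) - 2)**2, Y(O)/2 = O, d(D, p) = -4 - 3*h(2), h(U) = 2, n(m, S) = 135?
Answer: 1035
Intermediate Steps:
d(D, p) = -10 (d(D, p) = -4 - 3*2 = -4 - 6 = -10)
Y(O) = 2*O
I(l, X) = 2 + X*l (I(l, X) = X*l + 2*1 = X*l + 2 = 2 + X*l)
x(T, w) = 900 (x(T, w) = ((2 - 10*3) - 2)**2 = ((2 - 30) - 2)**2 = (-28 - 2)**2 = (-30)**2 = 900)
x(-162, -109) + n(186, 100) = 900 + 135 = 1035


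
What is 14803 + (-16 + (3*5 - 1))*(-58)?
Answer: 14919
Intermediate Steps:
14803 + (-16 + (3*5 - 1))*(-58) = 14803 + (-16 + (15 - 1))*(-58) = 14803 + (-16 + 14)*(-58) = 14803 - 2*(-58) = 14803 + 116 = 14919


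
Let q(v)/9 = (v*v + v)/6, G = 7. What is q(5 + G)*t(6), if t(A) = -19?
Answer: -4446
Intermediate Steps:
q(v) = 3*v/2 + 3*v²/2 (q(v) = 9*((v*v + v)/6) = 9*((v² + v)*(⅙)) = 9*((v + v²)*(⅙)) = 9*(v/6 + v²/6) = 3*v/2 + 3*v²/2)
q(5 + G)*t(6) = (3*(5 + 7)*(1 + (5 + 7))/2)*(-19) = ((3/2)*12*(1 + 12))*(-19) = ((3/2)*12*13)*(-19) = 234*(-19) = -4446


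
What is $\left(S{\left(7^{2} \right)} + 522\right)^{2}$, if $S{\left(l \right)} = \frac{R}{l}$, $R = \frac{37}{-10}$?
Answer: $\frac{65404482049}{240100} \approx 2.7241 \cdot 10^{5}$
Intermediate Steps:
$R = - \frac{37}{10}$ ($R = 37 \left(- \frac{1}{10}\right) = - \frac{37}{10} \approx -3.7$)
$S{\left(l \right)} = - \frac{37}{10 l}$
$\left(S{\left(7^{2} \right)} + 522\right)^{2} = \left(- \frac{37}{10 \cdot 7^{2}} + 522\right)^{2} = \left(- \frac{37}{10 \cdot 49} + 522\right)^{2} = \left(\left(- \frac{37}{10}\right) \frac{1}{49} + 522\right)^{2} = \left(- \frac{37}{490} + 522\right)^{2} = \left(\frac{255743}{490}\right)^{2} = \frac{65404482049}{240100}$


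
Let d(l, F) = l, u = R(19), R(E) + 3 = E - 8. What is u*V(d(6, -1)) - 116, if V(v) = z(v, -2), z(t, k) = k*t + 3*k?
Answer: -260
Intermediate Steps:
R(E) = -11 + E (R(E) = -3 + (E - 8) = -3 + (-8 + E) = -11 + E)
u = 8 (u = -11 + 19 = 8)
z(t, k) = 3*k + k*t
V(v) = -6 - 2*v (V(v) = -2*(3 + v) = -6 - 2*v)
u*V(d(6, -1)) - 116 = 8*(-6 - 2*6) - 116 = 8*(-6 - 12) - 116 = 8*(-18) - 116 = -144 - 116 = -260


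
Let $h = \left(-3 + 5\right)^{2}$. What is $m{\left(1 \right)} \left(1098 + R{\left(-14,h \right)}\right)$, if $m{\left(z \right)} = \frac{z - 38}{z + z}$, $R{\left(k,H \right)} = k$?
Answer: $-20054$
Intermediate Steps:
$h = 4$ ($h = 2^{2} = 4$)
$m{\left(z \right)} = \frac{-38 + z}{2 z}$
$m{\left(1 \right)} \left(1098 + R{\left(-14,h \right)}\right) = \frac{-38 + 1}{2 \cdot 1} \left(1098 - 14\right) = \frac{1}{2} \cdot 1 \left(-37\right) 1084 = \left(- \frac{37}{2}\right) 1084 = -20054$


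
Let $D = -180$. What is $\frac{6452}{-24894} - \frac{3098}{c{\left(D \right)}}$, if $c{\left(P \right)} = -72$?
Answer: $\frac{2129363}{49788} \approx 42.769$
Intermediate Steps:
$\frac{6452}{-24894} - \frac{3098}{c{\left(D \right)}} = \frac{6452}{-24894} - \frac{3098}{-72} = 6452 \left(- \frac{1}{24894}\right) - - \frac{1549}{36} = - \frac{3226}{12447} + \frac{1549}{36} = \frac{2129363}{49788}$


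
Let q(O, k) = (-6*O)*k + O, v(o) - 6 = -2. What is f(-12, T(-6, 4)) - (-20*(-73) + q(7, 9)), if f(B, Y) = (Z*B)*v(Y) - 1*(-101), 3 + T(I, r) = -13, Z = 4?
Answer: -1180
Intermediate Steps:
T(I, r) = -16 (T(I, r) = -3 - 13 = -16)
v(o) = 4 (v(o) = 6 - 2 = 4)
q(O, k) = O - 6*O*k (q(O, k) = -6*O*k + O = O - 6*O*k)
f(B, Y) = 101 + 16*B (f(B, Y) = (4*B)*4 - 1*(-101) = 16*B + 101 = 101 + 16*B)
f(-12, T(-6, 4)) - (-20*(-73) + q(7, 9)) = (101 + 16*(-12)) - (-20*(-73) + 7*(1 - 6*9)) = (101 - 192) - (1460 + 7*(1 - 54)) = -91 - (1460 + 7*(-53)) = -91 - (1460 - 371) = -91 - 1*1089 = -91 - 1089 = -1180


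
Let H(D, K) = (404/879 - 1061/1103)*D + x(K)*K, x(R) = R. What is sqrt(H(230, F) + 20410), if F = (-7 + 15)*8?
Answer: 4*sqrt(1432943092105134)/969537 ≈ 156.17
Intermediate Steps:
F = 64 (F = 8*8 = 64)
H(D, K) = K**2 - 487007*D/969537 (H(D, K) = (404/879 - 1061/1103)*D + K*K = (404*(1/879) - 1061*1/1103)*D + K**2 = (404/879 - 1061/1103)*D + K**2 = -487007*D/969537 + K**2 = K**2 - 487007*D/969537)
sqrt(H(230, F) + 20410) = sqrt((64**2 - 487007/969537*230) + 20410) = sqrt((4096 - 112011610/969537) + 20410) = sqrt(3859211942/969537 + 20410) = sqrt(23647462112/969537) = 4*sqrt(1432943092105134)/969537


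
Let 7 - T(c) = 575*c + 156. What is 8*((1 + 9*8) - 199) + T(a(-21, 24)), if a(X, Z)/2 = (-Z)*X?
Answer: -580757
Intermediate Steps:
a(X, Z) = -2*X*Z (a(X, Z) = 2*((-Z)*X) = 2*(-X*Z) = -2*X*Z)
T(c) = -149 - 575*c (T(c) = 7 - (575*c + 156) = 7 - (156 + 575*c) = 7 + (-156 - 575*c) = -149 - 575*c)
8*((1 + 9*8) - 199) + T(a(-21, 24)) = 8*((1 + 9*8) - 199) + (-149 - (-1150)*(-21)*24) = 8*((1 + 72) - 199) + (-149 - 575*1008) = 8*(73 - 199) + (-149 - 579600) = 8*(-126) - 579749 = -1008 - 579749 = -580757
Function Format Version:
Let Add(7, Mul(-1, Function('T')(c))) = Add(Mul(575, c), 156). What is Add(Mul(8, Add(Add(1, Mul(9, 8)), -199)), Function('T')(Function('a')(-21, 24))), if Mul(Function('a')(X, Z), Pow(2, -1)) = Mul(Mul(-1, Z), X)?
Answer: -580757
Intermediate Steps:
Function('a')(X, Z) = Mul(-2, X, Z) (Function('a')(X, Z) = Mul(2, Mul(Mul(-1, Z), X)) = Mul(2, Mul(-1, X, Z)) = Mul(-2, X, Z))
Function('T')(c) = Add(-149, Mul(-575, c)) (Function('T')(c) = Add(7, Mul(-1, Add(Mul(575, c), 156))) = Add(7, Mul(-1, Add(156, Mul(575, c)))) = Add(7, Add(-156, Mul(-575, c))) = Add(-149, Mul(-575, c)))
Add(Mul(8, Add(Add(1, Mul(9, 8)), -199)), Function('T')(Function('a')(-21, 24))) = Add(Mul(8, Add(Add(1, Mul(9, 8)), -199)), Add(-149, Mul(-575, Mul(-2, -21, 24)))) = Add(Mul(8, Add(Add(1, 72), -199)), Add(-149, Mul(-575, 1008))) = Add(Mul(8, Add(73, -199)), Add(-149, -579600)) = Add(Mul(8, -126), -579749) = Add(-1008, -579749) = -580757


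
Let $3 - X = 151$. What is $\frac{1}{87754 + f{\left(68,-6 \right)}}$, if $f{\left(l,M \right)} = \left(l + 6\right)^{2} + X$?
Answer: $\frac{1}{93082} \approx 1.0743 \cdot 10^{-5}$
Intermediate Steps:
$X = -148$ ($X = 3 - 151 = -148$)
$f{\left(l,M \right)} = -148 + \left(6 + l\right)^{2}$ ($f{\left(l,M \right)} = \left(l + 6\right)^{2} - 148 = \left(6 + l\right)^{2} - 148 = -148 + \left(6 + l\right)^{2}$)
$\frac{1}{87754 + f{\left(68,-6 \right)}} = \frac{1}{87754 - \left(148 - \left(6 + 68\right)^{2}\right)} = \frac{1}{87754 - \left(148 - 74^{2}\right)} = \frac{1}{87754 + \left(-148 + 5476\right)} = \frac{1}{87754 + 5328} = \frac{1}{93082}$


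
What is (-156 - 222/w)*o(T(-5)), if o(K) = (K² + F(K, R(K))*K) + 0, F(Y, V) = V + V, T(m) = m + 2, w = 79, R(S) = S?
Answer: -338742/79 ≈ -4287.9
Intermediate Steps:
T(m) = 2 + m
F(Y, V) = 2*V
o(K) = 3*K² (o(K) = (K² + (2*K)*K) + 0 = (K² + 2*K²) + 0 = 3*K² + 0 = 3*K²)
(-156 - 222/w)*o(T(-5)) = (-156 - 222/79)*(3*(2 - 5)²) = (-156 - 222/79)*(3*(-3)²) = (-156 - 1*222/79)*(3*9) = (-156 - 222/79)*27 = -12546/79*27 = -338742/79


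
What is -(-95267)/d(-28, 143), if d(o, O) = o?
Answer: -95267/28 ≈ -3402.4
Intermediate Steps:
-(-95267)/d(-28, 143) = -(-95267)/(-28) = -(-95267)*(-1)/28 = -1*95267/28 = -95267/28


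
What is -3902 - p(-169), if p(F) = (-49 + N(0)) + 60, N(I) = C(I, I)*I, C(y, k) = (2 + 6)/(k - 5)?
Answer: -3913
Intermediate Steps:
C(y, k) = 8/(-5 + k)
N(I) = 8*I/(-5 + I) (N(I) = (8/(-5 + I))*I = 8*I/(-5 + I))
p(F) = 11 (p(F) = (-49 + 8*0/(-5 + 0)) + 60 = (-49 + 8*0/(-5)) + 60 = (-49 + 8*0*(-1/5)) + 60 = (-49 + 0) + 60 = -49 + 60 = 11)
-3902 - p(-169) = -3902 - 1*11 = -3902 - 11 = -3913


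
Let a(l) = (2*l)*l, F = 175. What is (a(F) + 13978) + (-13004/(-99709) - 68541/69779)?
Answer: 523399978079455/6957594311 ≈ 75227.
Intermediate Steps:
a(l) = 2*l**2
(a(F) + 13978) + (-13004/(-99709) - 68541/69779) = (2*175**2 + 13978) + (-13004/(-99709) - 68541/69779) = (2*30625 + 13978) + (-13004*(-1/99709) - 68541*1/69779) = (61250 + 13978) + (13004/99709 - 68541/69779) = 75228 - 5926748453/6957594311 = 523399978079455/6957594311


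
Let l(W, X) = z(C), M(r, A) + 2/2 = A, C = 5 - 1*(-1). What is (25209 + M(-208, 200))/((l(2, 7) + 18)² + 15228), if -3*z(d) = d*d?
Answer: 794/477 ≈ 1.6646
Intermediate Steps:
C = 6 (C = 5 + 1 = 6)
z(d) = -d²/3 (z(d) = -d*d/3 = -d²/3)
M(r, A) = -1 + A
l(W, X) = -12 (l(W, X) = -⅓*6² = -⅓*36 = -12)
(25209 + M(-208, 200))/((l(2, 7) + 18)² + 15228) = (25209 + (-1 + 200))/((-12 + 18)² + 15228) = (25209 + 199)/(6² + 15228) = 25408/(36 + 15228) = 25408/15264 = 25408*(1/15264) = 794/477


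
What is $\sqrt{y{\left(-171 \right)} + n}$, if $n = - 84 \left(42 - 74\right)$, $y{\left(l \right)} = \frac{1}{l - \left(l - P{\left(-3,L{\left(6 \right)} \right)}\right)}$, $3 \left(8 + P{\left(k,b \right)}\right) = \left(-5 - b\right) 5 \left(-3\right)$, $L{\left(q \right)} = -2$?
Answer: $\frac{\sqrt{131719}}{7} \approx 51.847$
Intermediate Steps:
$P{\left(k,b \right)} = 17 + 5 b$ ($P{\left(k,b \right)} = -8 + \frac{\left(-5 - b\right) 5 \left(-3\right)}{3} = -8 + \frac{\left(-25 - 5 b\right) \left(-3\right)}{3} = -8 + \frac{75 + 15 b}{3} = -8 + \left(25 + 5 b\right) = 17 + 5 b$)
$y{\left(l \right)} = \frac{1}{7}$ ($y{\left(l \right)} = \frac{1}{l - \left(-7 + l\right)} = \frac{1}{7}$)
$n = 2688$ ($n = \left(-84\right) \left(-32\right) = 2688$)
$\sqrt{y{\left(-171 \right)} + n} = \sqrt{\frac{1}{7} + 2688} = \sqrt{\frac{18817}{7}} = \frac{\sqrt{131719}}{7}$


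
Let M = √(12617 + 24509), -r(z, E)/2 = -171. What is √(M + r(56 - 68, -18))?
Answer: √(342 + √37126) ≈ 23.123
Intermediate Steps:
r(z, E) = 342 (r(z, E) = -2*(-171) = 342)
M = √37126 ≈ 192.68
√(M + r(56 - 68, -18)) = √(√37126 + 342) = √(342 + √37126)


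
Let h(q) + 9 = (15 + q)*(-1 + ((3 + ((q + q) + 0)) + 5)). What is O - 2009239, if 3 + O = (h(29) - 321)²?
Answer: 4391658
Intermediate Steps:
h(q) = -9 + (7 + 2*q)*(15 + q) (h(q) = -9 + (15 + q)*(-1 + ((3 + ((q + q) + 0)) + 5)) = -9 + (15 + q)*(-1 + ((3 + (2*q + 0)) + 5)) = -9 + (15 + q)*(-1 + ((3 + 2*q) + 5)) = -9 + (15 + q)*(-1 + (8 + 2*q)) = -9 + (15 + q)*(7 + 2*q) = -9 + (7 + 2*q)*(15 + q))
O = 6400897 (O = -3 + ((96 + 2*29² + 37*29) - 321)² = -3 + ((96 + 2*841 + 1073) - 321)² = -3 + ((96 + 1682 + 1073) - 321)² = -3 + (2851 - 321)² = -3 + 2530² = -3 + 6400900 = 6400897)
O - 2009239 = 6400897 - 2009239 = 4391658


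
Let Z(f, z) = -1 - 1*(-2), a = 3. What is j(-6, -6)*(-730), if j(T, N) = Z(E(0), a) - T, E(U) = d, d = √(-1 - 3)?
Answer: -5110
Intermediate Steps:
d = 2*I (d = √(-4) = 2*I ≈ 2.0*I)
E(U) = 2*I
Z(f, z) = 1 (Z(f, z) = -1 + 2 = 1)
j(T, N) = 1 - T
j(-6, -6)*(-730) = (1 - 1*(-6))*(-730) = (1 + 6)*(-730) = 7*(-730) = -5110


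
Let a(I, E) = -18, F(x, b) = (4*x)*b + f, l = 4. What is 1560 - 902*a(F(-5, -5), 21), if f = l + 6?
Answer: 17796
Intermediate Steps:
f = 10 (f = 4 + 6 = 10)
F(x, b) = 10 + 4*b*x (F(x, b) = (4*x)*b + 10 = 4*b*x + 10 = 10 + 4*b*x)
1560 - 902*a(F(-5, -5), 21) = 1560 - 902*(-18) = 1560 + 16236 = 17796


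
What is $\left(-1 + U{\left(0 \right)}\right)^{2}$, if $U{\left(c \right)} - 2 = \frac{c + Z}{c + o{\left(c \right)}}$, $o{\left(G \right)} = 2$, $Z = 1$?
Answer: $\frac{9}{4} \approx 2.25$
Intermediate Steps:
$U{\left(c \right)} = 2 + \frac{1 + c}{2 + c}$ ($U{\left(c \right)} = 2 + \frac{c + 1}{c + 2} = 2 + \frac{1 + c}{2 + c}$)
$\left(-1 + U{\left(0 \right)}\right)^{2} = \left(-1 + \frac{5 + 3 \cdot 0}{2 + 0}\right)^{2} = \left(-1 + \frac{5 + 0}{2}\right)^{2} = \left(-1 + \frac{1}{2} \cdot 5\right)^{2} = \left(-1 + \frac{5}{2}\right)^{2} = \left(\frac{3}{2}\right)^{2} = \frac{9}{4}$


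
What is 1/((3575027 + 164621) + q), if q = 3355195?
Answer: 1/7094843 ≈ 1.4095e-7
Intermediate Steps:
1/((3575027 + 164621) + q) = 1/((3575027 + 164621) + 3355195) = 1/(3739648 + 3355195) = 1/7094843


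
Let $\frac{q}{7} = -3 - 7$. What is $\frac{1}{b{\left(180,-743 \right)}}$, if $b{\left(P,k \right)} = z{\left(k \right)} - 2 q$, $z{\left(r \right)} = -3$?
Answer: $\frac{1}{137} \approx 0.0072993$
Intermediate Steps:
$q = -70$ ($q = 7 \left(-3 - 7\right) = 7 \left(-10\right) = -70$)
$b{\left(P,k \right)} = 137$ ($b{\left(P,k \right)} = -3 - -140 = -3 + 140 = 137$)
$\frac{1}{b{\left(180,-743 \right)}} = \frac{1}{137}$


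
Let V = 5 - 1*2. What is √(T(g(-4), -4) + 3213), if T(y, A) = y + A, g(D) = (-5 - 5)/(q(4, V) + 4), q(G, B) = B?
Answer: √157171/7 ≈ 56.635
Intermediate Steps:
V = 3 (V = 5 - 2 = 3)
g(D) = -10/7 (g(D) = (-5 - 5)/(3 + 4) = -10/7)
T(y, A) = A + y
√(T(g(-4), -4) + 3213) = √((-4 - 10/7) + 3213) = √(-38/7 + 3213) = √(22453/7) = √157171/7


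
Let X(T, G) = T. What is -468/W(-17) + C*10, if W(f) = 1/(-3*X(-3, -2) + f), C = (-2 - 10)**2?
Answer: 5184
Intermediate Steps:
C = 144 (C = (-12)**2 = 144)
W(f) = 1/(9 + f) (W(f) = 1/(-3*(-3) + f) = 1/(9 + f))
-468/W(-17) + C*10 = -468/(1/(9 - 17)) + 144*10 = -468/(1/(-8)) + 1440 = -468/(-1/8) + 1440 = -468*(-8) + 1440 = 3744 + 1440 = 5184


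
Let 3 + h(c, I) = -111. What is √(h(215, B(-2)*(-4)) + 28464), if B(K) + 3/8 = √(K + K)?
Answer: 45*√14 ≈ 168.37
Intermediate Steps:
B(K) = -3/8 + √2*√K (B(K) = -3/8 + √(K + K) = -3/8 + √(2*K) = -3/8 + √2*√K)
h(c, I) = -114 (h(c, I) = -3 - 111 = -114)
√(h(215, B(-2)*(-4)) + 28464) = √(-114 + 28464) = √28350 = 45*√14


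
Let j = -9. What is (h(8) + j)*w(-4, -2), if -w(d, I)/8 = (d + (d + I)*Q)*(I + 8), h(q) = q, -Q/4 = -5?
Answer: -5952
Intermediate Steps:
Q = 20 (Q = -4*(-5) = 20)
w(d, I) = -8*(8 + I)*(20*I + 21*d) (w(d, I) = -8*(d + (d + I)*20)*(I + 8) = -8*(d + (I + d)*20)*(8 + I) = -8*(d + (20*I + 20*d))*(8 + I) = -8*(20*I + 21*d)*(8 + I) = -8*(8 + I)*(20*I + 21*d))
(h(8) + j)*w(-4, -2) = (8 - 9)*(-1344*(-4) - 1280*(-2) - 160*(-2)**2 - 168*(-2)*(-4)) = -(5376 + 2560 - 160*4 - 1344) = -(5376 + 2560 - 640 - 1344) = -1*5952 = -5952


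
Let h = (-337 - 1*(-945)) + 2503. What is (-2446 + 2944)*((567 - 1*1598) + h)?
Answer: 1035840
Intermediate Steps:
h = 3111 (h = (-337 + 945) + 2503 = 608 + 2503 = 3111)
(-2446 + 2944)*((567 - 1*1598) + h) = (-2446 + 2944)*((567 - 1*1598) + 3111) = 498*((567 - 1598) + 3111) = 498*(-1031 + 3111) = 498*2080 = 1035840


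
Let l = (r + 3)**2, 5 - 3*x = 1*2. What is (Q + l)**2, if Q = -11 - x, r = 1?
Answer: 16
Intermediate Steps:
x = 1 (x = 5/3 - 2/3 = 1)
l = 16 (l = (1 + 3)**2 = 4**2 = 16)
Q = -12 (Q = -11 - 1*1 = -11 - 1 = -12)
(Q + l)**2 = (-12 + 16)**2 = 4**2 = 16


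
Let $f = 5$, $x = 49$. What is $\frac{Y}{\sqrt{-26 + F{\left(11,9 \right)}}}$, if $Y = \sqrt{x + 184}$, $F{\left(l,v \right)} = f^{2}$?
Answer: $- i \sqrt{233} \approx - 15.264 i$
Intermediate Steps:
$F{\left(l,v \right)} = 25$ ($F{\left(l,v \right)} = 5^{2} = 25$)
$Y = \sqrt{233}$ ($Y = \sqrt{49 + 184} = \sqrt{233} \approx 15.264$)
$\frac{Y}{\sqrt{-26 + F{\left(11,9 \right)}}} = \frac{\sqrt{233}}{\sqrt{-26 + 25}} = \frac{\sqrt{233}}{\sqrt{-1}} = \frac{\sqrt{233}}{i} = \sqrt{233} \left(- i\right) = - i \sqrt{233}$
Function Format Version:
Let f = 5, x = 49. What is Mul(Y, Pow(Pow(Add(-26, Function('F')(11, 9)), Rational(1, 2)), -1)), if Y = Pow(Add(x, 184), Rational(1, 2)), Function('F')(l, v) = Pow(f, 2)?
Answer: Mul(-1, I, Pow(233, Rational(1, 2))) ≈ Mul(-15.264, I)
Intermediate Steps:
Function('F')(l, v) = 25 (Function('F')(l, v) = Pow(5, 2) = 25)
Y = Pow(233, Rational(1, 2)) (Y = Pow(Add(49, 184), Rational(1, 2)) = Pow(233, Rational(1, 2)) ≈ 15.264)
Mul(Y, Pow(Pow(Add(-26, Function('F')(11, 9)), Rational(1, 2)), -1)) = Mul(Pow(233, Rational(1, 2)), Pow(Pow(Add(-26, 25), Rational(1, 2)), -1)) = Mul(Pow(233, Rational(1, 2)), Pow(Pow(-1, Rational(1, 2)), -1)) = Mul(Pow(233, Rational(1, 2)), Pow(I, -1)) = Mul(Pow(233, Rational(1, 2)), Mul(-1, I)) = Mul(-1, I, Pow(233, Rational(1, 2)))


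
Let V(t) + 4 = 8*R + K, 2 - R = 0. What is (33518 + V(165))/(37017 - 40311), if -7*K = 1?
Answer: -234709/23058 ≈ -10.179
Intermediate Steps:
K = -1/7 (K = -1/7*1 = -1/7 ≈ -0.14286)
R = 2 (R = 2 - 1*0 = 2 + 0 = 2)
V(t) = 83/7 (V(t) = -4 + (8*2 - 1/7) = -4 + (16 - 1/7) = -4 + 111/7 = 83/7)
(33518 + V(165))/(37017 - 40311) = (33518 + 83/7)/(37017 - 40311) = (234709/7)/(-3294) = (234709/7)*(-1/3294) = -234709/23058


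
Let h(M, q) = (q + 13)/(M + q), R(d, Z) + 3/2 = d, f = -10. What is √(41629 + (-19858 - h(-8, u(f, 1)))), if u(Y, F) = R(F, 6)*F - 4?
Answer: 14*√2777/5 ≈ 147.55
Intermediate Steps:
R(d, Z) = -3/2 + d
u(Y, F) = -4 + F*(-3/2 + F) (u(Y, F) = (-3/2 + F)*F - 4 = F*(-3/2 + F) - 4 = -4 + F*(-3/2 + F))
h(M, q) = (13 + q)/(M + q)
√(41629 + (-19858 - h(-8, u(f, 1)))) = √(41629 + (-19858 - (13 + (-4 + (½)*1*(-3 + 2*1)))/(-8 + (-4 + (½)*1*(-3 + 2*1))))) = √(41629 + (-19858 - (13 + (-4 + (½)*1*(-3 + 2)))/(-8 + (-4 + (½)*1*(-3 + 2))))) = √(41629 + (-19858 - (13 + (-4 + (½)*1*(-1)))/(-8 + (-4 + (½)*1*(-1))))) = √(41629 + (-19858 - (13 + (-4 - ½))/(-8 + (-4 - ½)))) = √(41629 + (-19858 - (13 - 9/2)/(-8 - 9/2))) = √(41629 + (-19858 - 17/((-25/2)*2))) = √(41629 + (-19858 - (-2)*17/(25*2))) = √(41629 + (-19858 - 1*(-17/25))) = √(41629 + (-19858 + 17/25)) = √(41629 - 496433/25) = √(544292/25) = 14*√2777/5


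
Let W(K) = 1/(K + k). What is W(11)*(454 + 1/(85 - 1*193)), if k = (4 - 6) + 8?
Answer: 49031/1836 ≈ 26.705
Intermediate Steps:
k = 6 (k = -2 + 8 = 6)
W(K) = 1/(6 + K) (W(K) = 1/(K + 6) = 1/(6 + K))
W(11)*(454 + 1/(85 - 1*193)) = (454 + 1/(85 - 1*193))/(6 + 11) = (454 + 1/(85 - 193))/17 = (454 + 1/(-108))/17 = (454 - 1/108)/17 = (1/17)*(49031/108) = 49031/1836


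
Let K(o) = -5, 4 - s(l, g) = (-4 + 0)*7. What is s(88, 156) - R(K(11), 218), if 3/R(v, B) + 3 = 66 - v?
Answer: 2173/68 ≈ 31.956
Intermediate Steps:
s(l, g) = 32 (s(l, g) = 4 - (-4 + 0)*7 = 4 - (-4)*7 = 4 - 1*(-28) = 4 + 28 = 32)
R(v, B) = 3/(63 - v) (R(v, B) = 3/(-3 + (66 - v)) = 3/(63 - v))
s(88, 156) - R(K(11), 218) = 32 - (-3)/(-63 - 5) = 32 - (-3)/(-68) = 32 - (-3)*(-1)/68 = 32 - 1*3/68 = 32 - 3/68 = 2173/68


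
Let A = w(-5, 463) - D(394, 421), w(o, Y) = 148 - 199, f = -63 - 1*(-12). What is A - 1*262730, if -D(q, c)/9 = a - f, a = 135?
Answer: -261107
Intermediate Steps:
f = -51 (f = -63 + 12 = -51)
w(o, Y) = -51
D(q, c) = -1674 (D(q, c) = -9*(135 - 1*(-51)) = -9*(135 + 51) = -9*186 = -1674)
A = 1623 (A = -51 - 1*(-1674) = -51 + 1674 = 1623)
A - 1*262730 = 1623 - 1*262730 = 1623 - 262730 = -261107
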